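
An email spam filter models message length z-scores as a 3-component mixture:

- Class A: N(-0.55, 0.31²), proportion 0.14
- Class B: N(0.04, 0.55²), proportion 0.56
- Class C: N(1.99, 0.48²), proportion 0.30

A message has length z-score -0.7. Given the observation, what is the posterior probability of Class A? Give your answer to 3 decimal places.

0.494

By Bayes' theorem, P(k | x) = w_k f_k(x) / Σ_j w_j f_j(x).
Component likelihoods at x = -0.7:
  f_A = (1/(0.31·√(2π)))·exp(−(-0.7−-0.55)²/(2·0.31²)) = 1.286911·exp(-0.11707) = 1.14474
  f_B = (1/(0.55·√(2π)))·exp(−(-0.7−0.04)²/(2·0.55²)) = 0.725350·exp(-0.90512) = 0.293398
  f_C = (1/(0.48·√(2π)))·exp(−(-0.7−1.99)²/(2·0.48²)) = 0.831130·exp(-15.70334) = 1.25833e-07
Multiply by the mixture weights:
  w_A·f_A = 0.14 × 1.14474 = 0.160264
  w_B·f_B = 0.56 × 0.293398 = 0.164303
  w_C·f_C = 0.30 × 1.25833e-07 = 3.77499e-08
Marginal: 0.160264 + 0.164303 + 3.77499e-08 = 0.324567
P(Class A | the observation) ≈ 0.494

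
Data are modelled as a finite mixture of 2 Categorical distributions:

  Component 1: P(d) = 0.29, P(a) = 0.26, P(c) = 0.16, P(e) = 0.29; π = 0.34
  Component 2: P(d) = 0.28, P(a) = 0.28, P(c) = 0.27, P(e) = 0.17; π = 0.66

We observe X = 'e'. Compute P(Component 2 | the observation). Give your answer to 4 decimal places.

0.5323

Posterior ∝ prior × likelihood, so P(k | x) ∝ w_k f_k(x); normalise over all components.
Evaluate each component's likelihood at the observed value:
  f_1 = P(e | comp) = 0.29
  f_2 = P(e | comp) = 0.17
Multiply by the mixture weights:
  w_1·f_1 = 0.34 × 0.29 = 0.0986
  w_2·f_2 = 0.66 × 0.17 = 0.1122
Sum: 0.0986 + 0.1122 = 0.2108
P(Component 2 | x) ≈ 0.5323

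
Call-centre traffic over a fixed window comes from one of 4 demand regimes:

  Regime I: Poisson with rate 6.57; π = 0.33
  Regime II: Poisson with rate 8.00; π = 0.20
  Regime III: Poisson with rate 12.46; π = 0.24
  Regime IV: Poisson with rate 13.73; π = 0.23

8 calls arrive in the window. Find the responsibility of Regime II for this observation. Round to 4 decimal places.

Apply Bayes' rule: the posterior for each component is proportional to its prior times its likelihood at x.
Evaluate each component's likelihood at the observed value:
  L_I = e^(−6.57)·6.57^8/8! = 0.120695
  L_II = e^(−8.00)·8.00^8/8! = 0.139587
  L_III = e^(−12.46)·12.46^8/8! = 0.0558875
  L_IV = e^(−13.73)·13.73^8/8! = 0.0341178
Weight by the priors:
  P(Z=I)·L_I = 0.33 × 0.120695 = 0.0398292
  P(Z=II)·L_II = 0.20 × 0.139587 = 0.0279173
  P(Z=III)·L_III = 0.24 × 0.0558875 = 0.013413
  P(Z=IV)·L_IV = 0.23 × 0.0341178 = 0.00784709
Marginal: 0.0398292 + 0.0279173 + 0.013413 + 0.00784709 = 0.0890066
P(Regime II | x) ≈ 0.3137

0.3137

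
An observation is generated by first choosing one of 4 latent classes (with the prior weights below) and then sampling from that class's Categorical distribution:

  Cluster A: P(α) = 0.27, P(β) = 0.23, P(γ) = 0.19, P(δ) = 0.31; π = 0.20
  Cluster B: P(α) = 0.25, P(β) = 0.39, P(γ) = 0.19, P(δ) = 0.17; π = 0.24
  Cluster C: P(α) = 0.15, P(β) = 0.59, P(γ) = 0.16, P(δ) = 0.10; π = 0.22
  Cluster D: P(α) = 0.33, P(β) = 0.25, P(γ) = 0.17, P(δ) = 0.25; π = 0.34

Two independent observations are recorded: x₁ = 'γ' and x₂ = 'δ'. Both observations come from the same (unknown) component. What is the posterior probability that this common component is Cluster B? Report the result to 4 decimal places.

P(component k | x) = w_k·f_k(x) / marginal(x), where marginal(x) = Σ_j w_j·f_j(x).
Since both observations come from the same component, the likelihood for component k is f_k(x₁)·f_k(x₂).
  L_A = [0.19] × [0.31] = 0.0589
  L_B = [0.19] × [0.17] = 0.0323
  L_C = [0.16] × [0.1] = 0.016
  L_D = [0.17] × [0.25] = 0.0425
Weight by the priors:
  w_A·L_A = 0.20 × 0.0589 = 0.01178
  w_B·L_B = 0.24 × 0.0323 = 0.007752
  w_C·L_C = 0.22 × 0.016 = 0.00352
  w_D·L_D = 0.34 × 0.0425 = 0.01445
Sum: 0.01178 + 0.007752 + 0.00352 + 0.01445 = 0.037502
P(Cluster B | x₁,x₂) = 0.007752 / 0.037502 ≈ 0.2067

0.2067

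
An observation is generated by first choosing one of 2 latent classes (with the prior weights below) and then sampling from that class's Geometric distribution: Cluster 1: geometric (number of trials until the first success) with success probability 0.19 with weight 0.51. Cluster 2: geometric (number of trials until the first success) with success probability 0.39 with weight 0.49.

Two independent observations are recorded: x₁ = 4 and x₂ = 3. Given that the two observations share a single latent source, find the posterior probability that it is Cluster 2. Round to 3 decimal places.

P(component k | x) = P(Z=k)·f_k(x) / marginal(x), where marginal(x) = Σ_j P(Z=j)·f_j(x).
Since both observations come from the same component, the likelihood for component k is f_k(x₁)·f_k(x₂).
  p_1 = [0.19·(1−0.19)^3 = 0.19·0.531441 = 0.100974] × [0.124659] = 0.0125873
  p_2 = [0.39·(1−0.39)^3 = 0.39·0.226981 = 0.0885226] × [0.145119] = 0.0128463
Unnormalised posteriors:
  P(Z=1)·p_1 = 0.51 × 0.0125873 = 0.00641952
  P(Z=2)·p_2 = 0.49 × 0.0128463 = 0.00629469
Evidence: 0.00641952 + 0.00629469 = 0.0127142
P(Cluster 2 | x₁, x₂) ≈ 0.495

0.495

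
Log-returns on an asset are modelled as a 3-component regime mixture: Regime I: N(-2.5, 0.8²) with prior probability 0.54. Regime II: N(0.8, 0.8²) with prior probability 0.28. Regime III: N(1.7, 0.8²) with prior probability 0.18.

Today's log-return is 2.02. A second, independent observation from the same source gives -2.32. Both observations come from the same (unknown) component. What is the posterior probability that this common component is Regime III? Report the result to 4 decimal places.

0.0124

By Bayes' theorem, P(k | x) = π_k f_k(x) / Σ_j π_j f_j(x).
Since both observations come from the same component, the likelihood for component k is f_k(x₁)·f_k(x₂).
  f_I = [5.83361e-08] × [0.486213] = 2.83638e-08
  f_II = [0.15589] × [0.000248319] = 3.87104e-05
  f_III = [0.460338] × [1.63952e-06] = 7.54732e-07
Multiply by the mixture weights:
  π_I·f_I = 0.54 × 2.83638e-08 = 1.53164e-08
  π_II·f_II = 0.28 × 3.87104e-05 = 1.08389e-05
  π_III·f_III = 0.18 × 7.54732e-07 = 1.35852e-07
Normaliser: 1.53164e-08 + 1.08389e-05 + 1.35852e-07 = 1.09901e-05
Responsibility of Regime III: 1.35852e-07 / 1.09901e-05 ≈ 0.0124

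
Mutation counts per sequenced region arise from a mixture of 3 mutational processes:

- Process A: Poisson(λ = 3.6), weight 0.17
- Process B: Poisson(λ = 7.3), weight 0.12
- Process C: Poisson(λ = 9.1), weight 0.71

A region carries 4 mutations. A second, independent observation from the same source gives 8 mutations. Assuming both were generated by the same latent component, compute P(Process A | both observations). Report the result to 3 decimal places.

0.128

P(component k | x) = π_k·f_k(x) / marginal(x), where marginal(x) = Σ_j π_j·f_j(x).
Since both observations come from the same component, the likelihood for component k is f_k(x₁)·f_k(x₂).
  p_A = [0.191222] × [0.0191179] = 0.00365576
  p_B = [0.0799338] × [0.135118] = 0.0108005
  p_C = [0.0319062] × [0.130236] = 0.00415533
Unnormalised posteriors:
  π_A·p_A = 0.17 × 0.00365576 = 0.00062148
  π_B·p_B = 0.12 × 0.0108005 = 0.00129606
  π_C·p_C = 0.71 × 0.00415533 = 0.00295028
Evidence: 0.00062148 + 0.00129606 + 0.00295028 = 0.00486782
Responsibility of Process A: 0.00062148 / 0.00486782 ≈ 0.128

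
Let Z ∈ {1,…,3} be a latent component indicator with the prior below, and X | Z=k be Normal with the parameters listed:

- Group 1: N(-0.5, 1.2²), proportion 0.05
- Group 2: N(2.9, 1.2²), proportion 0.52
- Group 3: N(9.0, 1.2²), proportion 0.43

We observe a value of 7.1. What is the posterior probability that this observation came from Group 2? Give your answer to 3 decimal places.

By Bayes' theorem, P(k | x) = P(Z=k) f_k(x) / Σ_j P(Z=j) f_j(x).
Evaluate each component's likelihood at the observed value:
  f_1 = (1/(1.2·√(2π)))·exp(−(7.1−-0.5)²/(2·1.2²)) = 0.332452·exp(-20.05556) = 6.48204e-10
  f_2 = (1/(1.2·√(2π)))·exp(−(7.1−2.9)²/(2·1.2²)) = 0.332452·exp(-6.12500) = 0.000727236
  f_3 = (1/(1.2·√(2π)))·exp(−(7.1−9.0)²/(2·1.2²)) = 0.332452·exp(-1.25347) = 0.0949189
Weight by the priors:
  P(Z=1)·f_1 = 0.05 × 6.48204e-10 = 3.24102e-11
  P(Z=2)·f_2 = 0.52 × 0.000727236 = 0.000378163
  P(Z=3)·f_3 = 0.43 × 0.0949189 = 0.0408151
Sum: 3.24102e-11 + 0.000378163 + 0.0408151 = 0.0411933
P(Group 2 | the observation) ≈ 0.009

0.009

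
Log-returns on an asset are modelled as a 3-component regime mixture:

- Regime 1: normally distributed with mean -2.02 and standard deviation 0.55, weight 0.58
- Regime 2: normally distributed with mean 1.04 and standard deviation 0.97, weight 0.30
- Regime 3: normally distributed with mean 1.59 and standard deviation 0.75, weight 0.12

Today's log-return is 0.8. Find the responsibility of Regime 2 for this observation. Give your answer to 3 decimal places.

By Bayes' theorem, P(k | x) = π_k f_k(x) / Σ_j π_j f_j(x).
Component likelihoods at x = 0.8:
  f_1 = (1/(0.55·√(2π)))·exp(−(0.8−-2.02)²/(2·0.55²)) = 0.725350·exp(-13.14446) = 1.41899e-06
  f_2 = (1/(0.97·√(2π)))·exp(−(0.8−1.04)²/(2·0.97²)) = 0.411281·exp(-0.03061) = 0.398883
  f_3 = (1/(0.75·√(2π)))·exp(−(0.8−1.59)²/(2·0.75²)) = 0.531923·exp(-0.55476) = 0.305437
Prior × likelihood for each component:
  π_1·f_1 = 0.58 × 1.41899e-06 = 8.23015e-07
  π_2·f_2 = 0.30 × 0.398883 = 0.119665
  π_3·f_3 = 0.12 × 0.305437 = 0.0366524
Sum: 8.23015e-07 + 0.119665 + 0.0366524 = 0.156318
P(Regime 2 | the observation) ≈ 0.766

0.766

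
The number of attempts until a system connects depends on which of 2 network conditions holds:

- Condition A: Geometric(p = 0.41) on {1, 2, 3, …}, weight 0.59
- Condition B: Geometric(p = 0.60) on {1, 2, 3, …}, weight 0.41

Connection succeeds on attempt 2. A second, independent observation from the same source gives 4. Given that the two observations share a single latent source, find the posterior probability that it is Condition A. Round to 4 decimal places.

0.7608

Apply Bayes' rule: the posterior for each component is proportional to its prior times its likelihood at x.
Since both observations come from the same component, the likelihood for component k is f_k(x₁)·f_k(x₂).
  L_A = [0.2419] × [0.0842054] = 0.0203693
  L_B = [0.24] × [0.0384] = 0.009216
Prior × likelihood for each component:
  π_A·L_A = 0.59 × 0.0203693 = 0.0120179
  π_B·L_B = 0.41 × 0.009216 = 0.00377856
Evidence: 0.0120179 + 0.00377856 = 0.0157964
Responsibility of Condition A: 0.0120179 / 0.0157964 ≈ 0.7608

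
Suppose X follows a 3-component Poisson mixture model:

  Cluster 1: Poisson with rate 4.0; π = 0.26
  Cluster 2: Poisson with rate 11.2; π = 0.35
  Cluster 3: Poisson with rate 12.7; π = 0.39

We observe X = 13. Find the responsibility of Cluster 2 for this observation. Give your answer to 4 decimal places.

Apply Bayes' rule: the posterior for each component is proportional to its prior times its likelihood at x.
Component likelihoods at x = 13:
  L_1 = e^(−4.0)·4.0^13/13! = 0.000197388
  L_2 = e^(−11.2)·11.2^13/13! = 0.0958199
  L_3 = e^(−12.7)·12.7^13/13! = 0.109554
Unnormalised posteriors:
  P(Z=1)·L_1 = 0.26 × 0.000197388 = 5.1321e-05
  P(Z=2)·L_2 = 0.35 × 0.0958199 = 0.033537
  P(Z=3)·L_3 = 0.39 × 0.109554 = 0.042726
Denominator: 5.1321e-05 + 0.033537 + 0.042726 = 0.0763143
P(Cluster 2 | data) = 0.033537 / 0.0763143 ≈ 0.4395

0.4395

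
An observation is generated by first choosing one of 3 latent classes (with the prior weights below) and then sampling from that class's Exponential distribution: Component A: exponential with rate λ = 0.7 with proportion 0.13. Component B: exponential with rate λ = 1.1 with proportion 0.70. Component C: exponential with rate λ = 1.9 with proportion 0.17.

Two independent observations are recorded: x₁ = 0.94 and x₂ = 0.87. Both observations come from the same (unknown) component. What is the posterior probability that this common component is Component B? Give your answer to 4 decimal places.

The responsibility of component k is π_k f_k(x) divided by Σ_j π_j f_j(x).
Since both observations come from the same component, the likelihood for component k is f_k(x₁)·f_k(x₂).
  f_A = [0.36252] × [0.380726] = 0.138021
  f_B = [0.39114] × [0.422448] = 0.165236
  f_C = [0.318496] × [0.363802] = 0.115869
Weight by the priors:
  π_A·f_A = 0.13 × 0.138021 = 0.0179427
  π_B·f_B = 0.70 × 0.165236 = 0.115665
  π_C·f_C = 0.17 × 0.115869 = 0.0196978
Sum: 0.0179427 + 0.115665 + 0.0196978 = 0.153306
P(Component B | data) = 0.115665 / 0.153306 ≈ 0.7545

0.7545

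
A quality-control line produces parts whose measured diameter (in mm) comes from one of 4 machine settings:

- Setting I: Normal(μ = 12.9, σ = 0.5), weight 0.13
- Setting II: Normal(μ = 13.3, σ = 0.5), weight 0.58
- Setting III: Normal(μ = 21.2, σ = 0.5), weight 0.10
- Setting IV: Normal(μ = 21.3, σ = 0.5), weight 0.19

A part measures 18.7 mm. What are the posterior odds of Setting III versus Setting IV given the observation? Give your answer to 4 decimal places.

Posterior odds = (P(Z=i) f_i(x)) / (P(Z=j) f_j(x)); the normalising sum cancels.
Normal densities:
  f_I = (1/(0.5·√(2π)))·exp(−(18.7−12.9)²/(2·0.5²)) = 0.797885·exp(-67.28000) = 4.81512e-30
  f_II = (1/(0.5·√(2π)))·exp(−(18.7−13.3)²/(2·0.5²)) = 0.797885·exp(-58.32000) = 3.74874e-26
  f_III = (1/(0.5·√(2π)))·exp(−(18.7−21.2)²/(2·0.5²)) = 0.797885·exp(-12.50000) = 2.97344e-06
  f_IV = (1/(0.5·√(2π)))·exp(−(18.7−21.3)²/(2·0.5²)) = 0.797885·exp(-13.52000) = 1.07221e-06
Posterior odds = (P(Z=III)·f_III) / (P(Z=IV)·f_IV) = (0.10·2.97344e-06) / (0.19·1.07221e-06) = 2.97344e-07 / 2.03719e-07 ≈ 1.4596

1.4596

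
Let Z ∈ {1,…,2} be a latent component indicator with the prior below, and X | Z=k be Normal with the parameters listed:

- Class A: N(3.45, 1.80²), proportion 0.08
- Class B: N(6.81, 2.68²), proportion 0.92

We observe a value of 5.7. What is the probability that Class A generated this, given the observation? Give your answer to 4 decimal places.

P(component k | x) = P(Z=k)·f_k(x) / marginal(x), where marginal(x) = Σ_j P(Z=j)·f_j(x).
Evaluate each component's likelihood at the observed value:
  f_A = (1/(1.80·√(2π)))·exp(−(5.7−3.45)²/(2·1.80²)) = 0.221635·exp(-0.78125) = 0.101472
  f_B = (1/(2.68·√(2π)))·exp(−(5.7−6.81)²/(2·2.68²)) = 0.148859·exp(-0.08577) = 0.136623
Prior × likelihood for each component:
  P(Z=A)·f_A = 0.08 × 0.101472 = 0.00811774
  P(Z=B)·f_B = 0.92 × 0.136623 = 0.125693
Evidence: 0.00811774 + 0.125693 = 0.133811
P(Class A | data) = 0.00811774 / 0.133811 ≈ 0.0607

0.0607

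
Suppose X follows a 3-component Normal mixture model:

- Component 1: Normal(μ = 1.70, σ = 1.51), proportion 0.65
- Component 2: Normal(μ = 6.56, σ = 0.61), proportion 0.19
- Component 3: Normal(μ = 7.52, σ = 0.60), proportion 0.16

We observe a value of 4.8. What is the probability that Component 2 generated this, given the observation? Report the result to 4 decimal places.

0.0848

P(component k | x) = π_k·f_k(x) / marginal(x), where marginal(x) = Σ_j π_j·f_j(x).
Component likelihoods at x = 4.8:
  f_1 = (1/(1.51·√(2π)))·exp(−(4.8−1.70)²/(2·1.51²)) = 0.264200·exp(-2.10736) = 0.0321156
  f_2 = (1/(0.61·√(2π)))·exp(−(4.8−6.56)²/(2·0.61²)) = 0.654004·exp(-4.16232) = 0.0101837
  f_3 = (1/(0.60·√(2π)))·exp(−(4.8−7.52)²/(2·0.60²)) = 0.664904·exp(-10.27556) = 2.29162e-05
Prior × likelihood for each component:
  π_1·f_1 = 0.65 × 0.0321156 = 0.0208752
  π_2·f_2 = 0.19 × 0.0101837 = 0.00193491
  π_3·f_3 = 0.16 × 2.29162e-05 = 3.66658e-06
Sum: 0.0208752 + 0.00193491 + 3.66658e-06 = 0.0228137
So the posterior for Component 2 is 0.00193491 / 0.0228137 ≈ 0.0848.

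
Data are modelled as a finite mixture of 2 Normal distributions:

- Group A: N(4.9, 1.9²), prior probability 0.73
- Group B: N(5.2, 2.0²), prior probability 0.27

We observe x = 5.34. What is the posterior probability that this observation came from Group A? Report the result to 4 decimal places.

0.7353

Posterior ∝ prior × likelihood, so P(k | x) ∝ w_k f_k(x); normalise over all components.
Normal densities:
  L_A = (1/(1.9·√(2π)))·exp(−(5.34−4.9)²/(2·1.9²)) = 0.209970·exp(-0.02681) = 0.204414
  L_B = (1/(2.0·√(2π)))·exp(−(5.34−5.2)²/(2·2.0²)) = 0.199471·exp(-0.00245) = 0.198983
Unnormalised posteriors:
  w_A·L_A = 0.73 × 0.204414 = 0.149222
  w_B·L_B = 0.27 × 0.198983 = 0.0537254
Marginal: 0.149222 + 0.0537254 = 0.202948
P(Group A | 5.34) ≈ 0.7353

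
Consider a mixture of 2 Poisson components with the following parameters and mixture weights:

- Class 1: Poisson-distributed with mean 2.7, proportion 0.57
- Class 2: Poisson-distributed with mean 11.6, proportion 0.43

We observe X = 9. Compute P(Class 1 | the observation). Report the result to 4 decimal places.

P(component k | x) = π_k·f_k(x) / marginal(x), where marginal(x) = Σ_j π_j·f_j(x).
Component likelihoods at x = 9:
  p_1 = e^(−2.7)·2.7^9/9! = 0.00141226
  p_2 = e^(−11.6)·11.6^9/9! = 0.0960601
Multiply by the mixture weights:
  π_1·p_1 = 0.57 × 0.00141226 = 0.00080499
  π_2·p_2 = 0.43 × 0.0960601 = 0.0413058
Marginal: 0.00080499 + 0.0413058 = 0.0421108
Responsibility of Class 1: 0.00080499 / 0.0421108 ≈ 0.0191

0.0191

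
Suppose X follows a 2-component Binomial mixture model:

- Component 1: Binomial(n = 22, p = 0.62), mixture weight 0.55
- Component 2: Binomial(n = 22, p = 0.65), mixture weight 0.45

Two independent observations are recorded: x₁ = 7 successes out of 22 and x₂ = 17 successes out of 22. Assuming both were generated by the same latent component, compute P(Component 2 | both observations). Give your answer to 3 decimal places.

Apply Bayes' rule: the posterior for each component is proportional to its prior times its likelihood at x.
Since both observations come from the same component, the likelihood for component k is f_k(x₁)·f_k(x₂).
  L_1 = [C(22,7)·0.62^7·0.38^15 = 170544·0.0352161·4.97455e-07 = 0.00298767] × [0.0616728] = 0.000184258
  L_2 = [C(22,7)·0.65^7·0.35^15 = 170544·0.0490223·1.44884e-07 = 0.0012113] × [0.0912818] = 0.000110569
Weight by the priors:
  P(Z=1)·L_1 = 0.55 × 0.000184258 = 0.000101342
  P(Z=2)·L_2 = 0.45 × 0.000110569 = 4.97562e-05
Sum: 0.000101342 + 4.97562e-05 = 0.000151098
Responsibility of Component 2: 4.97562e-05 / 0.000151098 ≈ 0.329

0.329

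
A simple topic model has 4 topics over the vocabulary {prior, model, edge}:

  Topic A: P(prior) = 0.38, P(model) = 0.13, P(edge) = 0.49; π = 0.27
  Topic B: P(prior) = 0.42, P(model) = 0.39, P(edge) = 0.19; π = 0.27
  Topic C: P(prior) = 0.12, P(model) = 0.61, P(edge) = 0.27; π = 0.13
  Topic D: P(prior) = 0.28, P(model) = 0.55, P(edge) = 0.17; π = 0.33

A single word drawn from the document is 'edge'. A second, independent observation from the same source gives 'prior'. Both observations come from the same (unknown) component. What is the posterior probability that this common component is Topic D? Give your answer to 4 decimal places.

P(component k | x) = π_k·f_k(x) / marginal(x), where marginal(x) = Σ_j π_j·f_j(x).
Since both observations come from the same component, the likelihood for component k is f_k(x₁)·f_k(x₂).
  L_A = [0.49] × [0.38] = 0.1862
  L_B = [0.19] × [0.42] = 0.0798
  L_C = [0.27] × [0.12] = 0.0324
  L_D = [0.17] × [0.28] = 0.0476
Prior × likelihood for each component:
  π_A·L_A = 0.27 × 0.1862 = 0.050274
  π_B·L_B = 0.27 × 0.0798 = 0.021546
  π_C·L_C = 0.13 × 0.0324 = 0.004212
  π_D·L_D = 0.33 × 0.0476 = 0.015708
Denominator: 0.050274 + 0.021546 + 0.004212 + 0.015708 = 0.09174
Responsibility of Topic D: 0.015708 / 0.09174 ≈ 0.1712

0.1712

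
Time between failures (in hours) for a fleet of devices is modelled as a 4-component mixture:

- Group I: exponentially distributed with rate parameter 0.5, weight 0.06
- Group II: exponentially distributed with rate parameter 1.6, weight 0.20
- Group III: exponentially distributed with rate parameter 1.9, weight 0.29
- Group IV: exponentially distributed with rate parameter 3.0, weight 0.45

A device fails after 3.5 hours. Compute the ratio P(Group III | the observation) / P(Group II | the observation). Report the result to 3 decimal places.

0.603

Only the two components matter; the odds are (w_i f_i(x)) / (w_j f_j(x)).
Component likelihoods at x = 3.5 hours:
  p_I = 0.5·e^(−0.5·3.5) = 0.5·e^(−1.7500) = 0.086887
  p_II = 1.6·e^(−1.6·3.5) = 1.6·e^(−5.6000) = 0.00591658
  p_III = 1.9·e^(−1.9·3.5) = 1.9·e^(−6.6500) = 0.00245864
  p_IV = 3.0·e^(−3.0·3.5) = 3.0·e^(−10.5000) = 8.26093e-05
Posterior odds = (w_III·p_III) / (w_II·p_II) = (0.29·0.00245864) / (0.20·0.00591658) = 0.000713006 / 0.00118332 ≈ 0.603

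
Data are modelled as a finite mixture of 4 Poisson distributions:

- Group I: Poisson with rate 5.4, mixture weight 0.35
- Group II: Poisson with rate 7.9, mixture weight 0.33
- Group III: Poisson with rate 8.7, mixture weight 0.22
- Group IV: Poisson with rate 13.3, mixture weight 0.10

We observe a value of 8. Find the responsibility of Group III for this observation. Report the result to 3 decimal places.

By Bayes' theorem, P(k | x) = π_k f_k(x) / Σ_j π_j f_j(x).
Poisson probabilities:
  p_I = 0.0809915
  p_II = 0.139499
  p_III = 0.135604
  p_IV = 0.0406608
Prior × likelihood for each component:
  π_I·p_I = 0.35 × 0.0809915 = 0.028347
  π_II·p_II = 0.33 × 0.139499 = 0.0460345
  π_III·p_III = 0.22 × 0.135604 = 0.0298328
  π_IV·p_IV = 0.10 × 0.0406608 = 0.00406608
Sum: 0.028347 + 0.0460345 + 0.0298328 + 0.00406608 = 0.10828
Responsibility of Group III: 0.0298328 / 0.10828 ≈ 0.276

0.276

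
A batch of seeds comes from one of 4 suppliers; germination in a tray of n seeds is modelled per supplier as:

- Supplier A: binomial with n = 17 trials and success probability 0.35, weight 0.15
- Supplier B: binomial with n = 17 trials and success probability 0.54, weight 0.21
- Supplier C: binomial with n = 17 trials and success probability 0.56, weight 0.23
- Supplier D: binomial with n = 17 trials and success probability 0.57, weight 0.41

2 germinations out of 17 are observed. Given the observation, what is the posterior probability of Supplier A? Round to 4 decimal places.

0.9573

The responsibility of component k is w_k f_k(x) divided by Σ_j w_j f_j(x).
Component likelihoods at x = 2 germinations out of 17:
  p_A = C(17,2)·0.35^2·0.65^15 = 136·0.1225·0.00156207 = 0.0260241
  p_B = C(17,2)·0.54^2·0.46^15 = 136·0.2916·8.7371e-06 = 0.000346493
  p_C = C(17,2)·0.56^2·0.44^15 = 136·0.3136·4.48529e-06 = 0.000191296
  p_D = C(17,2)·0.57^2·0.43^15 = 136·0.3249·3.17707e-06 = 0.000140383
Multiply by the mixture weights:
  w_A·p_A = 0.15 × 0.0260241 = 0.00390361
  w_B·p_B = 0.21 × 0.000346493 = 7.27634e-05
  w_C·p_C = 0.23 × 0.000191296 = 4.3998e-05
  w_D·p_D = 0.41 × 0.000140383 = 5.75572e-05
Evidence: 0.00390361 + 7.27634e-05 + 4.3998e-05 + 5.75572e-05 = 0.00407793
P(Supplier A | data) = 0.00390361 / 0.00407793 ≈ 0.9573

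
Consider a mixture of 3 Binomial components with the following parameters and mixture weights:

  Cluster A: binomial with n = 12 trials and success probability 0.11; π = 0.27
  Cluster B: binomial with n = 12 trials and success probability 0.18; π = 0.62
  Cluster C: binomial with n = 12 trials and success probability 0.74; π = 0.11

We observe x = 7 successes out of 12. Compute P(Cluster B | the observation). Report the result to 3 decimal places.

0.081

Posterior ∝ prior × likelihood, so P(k | x) ∝ π_k f_k(x); normalise over all components.
Component likelihoods at x = 7 successes out of 12:
  p_A = C(12,7)·0.11^7·0.89^5 = 792·1.94872e-07·0.558406 = 8.61835e-05
  p_B = C(12,7)·0.18^7·0.82^5 = 792·6.1222e-06·0.37074 = 0.00179764
  p_C = C(12,7)·0.74^7·0.26^5 = 792·0.121513·0.00118814 = 0.114344
Unnormalised posteriors:
  π_A·p_A = 0.27 × 8.61835e-05 = 2.32695e-05
  π_B·p_B = 0.62 × 0.00179764 = 0.00111453
  π_C·p_C = 0.11 × 0.114344 = 0.0125779
Marginal: 2.32695e-05 + 0.00111453 + 0.0125779 = 0.0137157
P(Cluster B | x) ≈ 0.081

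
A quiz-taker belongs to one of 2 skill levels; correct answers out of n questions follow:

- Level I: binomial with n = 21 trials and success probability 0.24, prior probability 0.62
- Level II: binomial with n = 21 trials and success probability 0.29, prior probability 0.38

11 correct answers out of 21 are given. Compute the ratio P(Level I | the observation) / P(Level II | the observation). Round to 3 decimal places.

The posterior odds equal the prior odds times the likelihood ratio: (π_i/π_j)·(f_i(x)/f_j(x)).
Evaluate each component's likelihood at the observed value:
  p_I = 0.00345052
  p_II = 0.0140083
Odds = (0.62/0.38) × (0.00345052/0.0140083) = 1.63158 × 0.246319 ≈ 0.402

0.402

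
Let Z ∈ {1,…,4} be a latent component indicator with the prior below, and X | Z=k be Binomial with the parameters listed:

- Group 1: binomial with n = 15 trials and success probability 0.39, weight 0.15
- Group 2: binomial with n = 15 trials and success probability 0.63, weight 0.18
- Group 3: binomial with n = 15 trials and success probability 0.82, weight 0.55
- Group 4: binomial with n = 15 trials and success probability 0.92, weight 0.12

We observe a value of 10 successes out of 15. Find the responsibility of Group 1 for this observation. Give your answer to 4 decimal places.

0.0371

The responsibility of component k is P(Z=k) f_k(x) divided by Σ_j P(Z=j) f_j(x).
Evaluate each component's likelihood at the observed value:
  L_1 = 0.0206467
  L_2 = 0.205102
  L_3 = 0.0779931
  L_4 = 0.00427448
Multiply by the mixture weights:
  P(Z=1)·L_1 = 0.15 × 0.0206467 = 0.003097
  P(Z=2)·L_2 = 0.18 × 0.205102 = 0.0369183
  P(Z=3)·L_3 = 0.55 × 0.0779931 = 0.0428962
  P(Z=4)·L_4 = 0.12 × 0.00427448 = 0.000512938
Marginal: 0.003097 + 0.0369183 + 0.0428962 + 0.000512938 = 0.0834245
So the posterior for Group 1 is 0.003097 / 0.0834245 ≈ 0.0371.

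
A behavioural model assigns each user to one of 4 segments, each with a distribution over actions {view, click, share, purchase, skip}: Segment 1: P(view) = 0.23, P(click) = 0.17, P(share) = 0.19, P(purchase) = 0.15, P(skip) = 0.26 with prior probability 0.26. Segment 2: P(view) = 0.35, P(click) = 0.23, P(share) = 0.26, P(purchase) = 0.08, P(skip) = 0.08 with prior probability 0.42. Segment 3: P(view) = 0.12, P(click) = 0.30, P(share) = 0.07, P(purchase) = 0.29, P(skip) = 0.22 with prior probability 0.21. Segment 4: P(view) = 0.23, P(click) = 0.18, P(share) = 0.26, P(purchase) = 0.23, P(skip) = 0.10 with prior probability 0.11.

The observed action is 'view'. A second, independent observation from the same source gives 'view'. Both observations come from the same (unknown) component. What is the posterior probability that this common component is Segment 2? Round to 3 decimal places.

The responsibility of component k is w_k f_k(x) divided by Σ_j w_j f_j(x).
Since both observations come from the same component, the likelihood for component k is f_k(x₁)·f_k(x₂).
  f_1 = [0.23] × [0.23] = 0.0529
  f_2 = [0.35] × [0.35] = 0.1225
  f_3 = [0.12] × [0.12] = 0.0144
  f_4 = [0.23] × [0.23] = 0.0529
Weight by the priors:
  w_1·f_1 = 0.26 × 0.0529 = 0.013754
  w_2·f_2 = 0.42 × 0.1225 = 0.05145
  w_3·f_3 = 0.21 × 0.0144 = 0.003024
  w_4·f_4 = 0.11 × 0.0529 = 0.005819
Marginal: 0.013754 + 0.05145 + 0.003024 + 0.005819 = 0.074047
P(Segment 2 | x₁,x₂) ≈ 0.695

0.695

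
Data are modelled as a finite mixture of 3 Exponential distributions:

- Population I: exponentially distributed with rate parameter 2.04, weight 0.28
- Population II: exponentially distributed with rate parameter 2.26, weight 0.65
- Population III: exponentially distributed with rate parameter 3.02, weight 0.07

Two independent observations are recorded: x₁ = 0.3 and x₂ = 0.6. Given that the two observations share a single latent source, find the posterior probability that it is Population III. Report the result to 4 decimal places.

By Bayes' theorem, P(k | x) = P(Z=k) f_k(x) / Σ_j P(Z=j) f_j(x).
Since both observations come from the same component, the likelihood for component k is f_k(x₁)·f_k(x₂).
  L_I = [2.04·e^(−2.04·0.3) = 2.04·e^(−0.6120) = 1.10622] × [0.599865] = 0.663584
  L_II = [2.26·e^(−2.26·0.3) = 2.26·e^(−0.6780) = 1.14725] × [0.582378] = 0.668131
  L_III = [3.02·e^(−3.02·0.3) = 3.02·e^(−0.9060) = 1.2205] × [0.493248] = 0.602007
Multiply by the mixture weights:
  P(Z=I)·L_I = 0.28 × 0.663584 = 0.185803
  P(Z=II)·L_II = 0.65 × 0.668131 = 0.434285
  P(Z=III)·L_III = 0.07 × 0.602007 = 0.0421405
Denominator: 0.185803 + 0.434285 + 0.0421405 = 0.662229
P(Population III | x₁, x₂) ≈ 0.0636

0.0636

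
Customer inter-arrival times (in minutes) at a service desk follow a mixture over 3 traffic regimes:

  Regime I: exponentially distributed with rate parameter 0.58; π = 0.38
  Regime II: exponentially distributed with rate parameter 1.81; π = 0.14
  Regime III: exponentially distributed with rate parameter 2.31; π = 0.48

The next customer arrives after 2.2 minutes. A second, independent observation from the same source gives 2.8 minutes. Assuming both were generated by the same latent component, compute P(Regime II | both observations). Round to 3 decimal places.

P(component k | x) = P(Z=k)·f_k(x) / marginal(x), where marginal(x) = Σ_j P(Z=j)·f_j(x).
Since both observations come from the same component, the likelihood for component k is f_k(x₁)·f_k(x₂).
  L_I = [0.161908] × [0.114323] = 0.0185098
  L_II = [0.0337534] × [0.0113939] = 0.000384585
  L_III = [0.0143393] × [0.00358588] = 5.14189e-05
Multiply by the mixture weights:
  P(Z=I)·L_I = 0.38 × 0.0185098 = 0.00703373
  P(Z=II)·L_II = 0.14 × 0.000384585 = 5.38419e-05
  P(Z=III)·L_III = 0.48 × 5.14189e-05 = 2.46811e-05
Evidence: 0.00703373 + 5.38419e-05 + 2.46811e-05 = 0.00711225
P(Regime II | x₁, x₂) = 5.38419e-05 / 0.00711225 ≈ 0.008

0.008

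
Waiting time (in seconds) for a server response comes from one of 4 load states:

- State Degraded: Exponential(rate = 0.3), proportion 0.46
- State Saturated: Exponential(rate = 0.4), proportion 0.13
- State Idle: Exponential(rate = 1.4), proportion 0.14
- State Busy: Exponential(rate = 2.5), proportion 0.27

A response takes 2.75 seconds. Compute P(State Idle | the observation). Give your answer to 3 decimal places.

0.050

The responsibility of component k is P(Z=k) f_k(x) divided by Σ_j P(Z=j) f_j(x).
Component likelihoods at x = 2.75 seconds:
  L_Degraded = 0.13147
  L_Saturated = 0.133148
  L_Idle = 0.0297916
  L_Busy = 0.00258324
Weight by the priors:
  P(Z=Degraded)·L_Degraded = 0.46 × 0.13147 = 0.0604764
  P(Z=Saturated)·L_Saturated = 0.13 × 0.133148 = 0.0173093
  P(Z=Idle)·L_Idle = 0.14 × 0.0297916 = 0.00417083
  P(Z=Busy)·L_Busy = 0.27 × 0.00258324 = 0.000697476
Sum: 0.0604764 + 0.0173093 + 0.00417083 + 0.000697476 = 0.082654
P(State Idle | x) ≈ 0.050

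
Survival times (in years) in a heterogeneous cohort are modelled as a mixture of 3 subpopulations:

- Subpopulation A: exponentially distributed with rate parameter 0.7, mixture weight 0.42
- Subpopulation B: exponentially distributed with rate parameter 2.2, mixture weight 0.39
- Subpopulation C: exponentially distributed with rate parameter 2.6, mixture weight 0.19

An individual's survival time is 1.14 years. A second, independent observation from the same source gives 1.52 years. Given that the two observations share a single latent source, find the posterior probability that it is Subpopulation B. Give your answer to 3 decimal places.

Apply Bayes' rule: the posterior for each component is proportional to its prior times its likelihood at x.
Since both observations come from the same component, the likelihood for component k is f_k(x₁)·f_k(x₂).
  L_A = [0.31516] × [0.241551] = 0.0761272
  L_B = [0.179148] × [0.0776501] = 0.0139109
  L_C = [0.134191] × [0.0499622] = 0.00670449
Prior × likelihood for each component:
  P(Z=A)·L_A = 0.42 × 0.0761272 = 0.0319734
  P(Z=B)·L_B = 0.39 × 0.0139109 = 0.00542524
  P(Z=C)·L_C = 0.19 × 0.00670449 = 0.00127385
Denominator: 0.0319734 + 0.00542524 + 0.00127385 = 0.0386725
P(Subpopulation B | x₁, x₂) = 0.00542524 / 0.0386725 ≈ 0.140

0.140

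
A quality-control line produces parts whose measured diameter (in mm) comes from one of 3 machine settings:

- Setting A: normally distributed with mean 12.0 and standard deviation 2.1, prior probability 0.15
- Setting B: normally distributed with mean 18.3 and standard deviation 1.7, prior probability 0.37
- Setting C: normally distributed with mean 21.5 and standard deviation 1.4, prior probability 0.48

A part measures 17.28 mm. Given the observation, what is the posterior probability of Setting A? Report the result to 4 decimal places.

0.0161

Posterior ∝ prior × likelihood, so P(k | x) ∝ P(Z=k) f_k(x); normalise over all components.
Evaluate each component's likelihood at the observed value:
  L_A = 0.00805315
  L_B = 0.196014
  L_C = 0.00303249
Multiply by the mixture weights:
  P(Z=A)·L_A = 0.15 × 0.00805315 = 0.00120797
  P(Z=B)·L_B = 0.37 × 0.196014 = 0.0725254
  P(Z=C)·L_C = 0.48 × 0.00303249 = 0.0014556
Denominator: 0.00120797 + 0.0725254 + 0.0014556 = 0.0751889
So the posterior for Setting A is 0.00120797 / 0.0751889 ≈ 0.0161.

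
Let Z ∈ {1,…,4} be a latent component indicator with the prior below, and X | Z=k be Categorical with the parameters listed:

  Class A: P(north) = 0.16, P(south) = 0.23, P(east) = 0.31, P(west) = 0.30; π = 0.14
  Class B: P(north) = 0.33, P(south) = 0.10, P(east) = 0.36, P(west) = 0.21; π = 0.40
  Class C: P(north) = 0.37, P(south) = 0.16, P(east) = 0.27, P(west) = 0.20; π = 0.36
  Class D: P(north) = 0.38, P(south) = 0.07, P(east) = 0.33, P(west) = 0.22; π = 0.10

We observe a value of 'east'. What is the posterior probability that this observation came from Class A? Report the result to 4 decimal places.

0.1366

The responsibility of component k is w_k f_k(x) divided by Σ_j w_j f_j(x).
Categorical probabilities:
  f_A = 0.31
  f_B = 0.36
  f_C = 0.27
  f_D = 0.33
Weight by the priors:
  w_A·f_A = 0.14 × 0.31 = 0.0434
  w_B·f_B = 0.40 × 0.36 = 0.144
  w_C·f_C = 0.36 × 0.27 = 0.0972
  w_D·f_D = 0.10 × 0.33 = 0.033
Evidence: 0.0434 + 0.144 + 0.0972 + 0.033 = 0.3176
So the posterior for Class A is 0.0434 / 0.3176 ≈ 0.1366.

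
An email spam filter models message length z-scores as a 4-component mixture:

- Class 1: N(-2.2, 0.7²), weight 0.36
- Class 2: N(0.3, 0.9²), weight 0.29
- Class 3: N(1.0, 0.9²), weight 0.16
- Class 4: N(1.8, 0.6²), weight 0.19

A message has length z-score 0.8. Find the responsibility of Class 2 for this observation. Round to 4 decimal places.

Posterior ∝ prior × likelihood, so P(k | x) ∝ π_k f_k(x); normalise over all components.
Component likelihoods at x = 0.8:
  f_1 = 5.8532e-05
  f_2 = 0.37988
  f_3 = 0.432458
  f_4 = 0.165795
Weight by the priors:
  π_1·f_1 = 0.36 × 5.8532e-05 = 2.10715e-05
  π_2·f_2 = 0.29 × 0.37988 = 0.110165
  π_3·f_3 = 0.16 × 0.432458 = 0.0691933
  π_4·f_4 = 0.19 × 0.165795 = 0.0315011
Normaliser: 2.10715e-05 + 0.110165 + 0.0691933 + 0.0315011 = 0.210881
P(Class 2 | the observation) = 0.110165 / 0.210881 ≈ 0.5224

0.5224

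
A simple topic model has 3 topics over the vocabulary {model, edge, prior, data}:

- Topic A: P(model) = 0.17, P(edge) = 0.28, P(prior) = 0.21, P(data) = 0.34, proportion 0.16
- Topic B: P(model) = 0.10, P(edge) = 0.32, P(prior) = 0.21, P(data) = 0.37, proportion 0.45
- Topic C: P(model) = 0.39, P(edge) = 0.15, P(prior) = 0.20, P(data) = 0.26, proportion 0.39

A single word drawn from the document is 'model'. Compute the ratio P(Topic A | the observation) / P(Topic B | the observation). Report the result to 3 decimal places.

Since P(k|x) ∝ π_k f_k(x), the posterior odds are π_i f_i(x) / (π_j f_j(x)).
Evaluate each component's likelihood at the observed value:
  L_A = 0.17
  L_B = 0.1
  L_C = 0.39
Posterior odds = (π_A·L_A) / (π_B·L_B) = (0.16·0.17) / (0.45·0.1) = 0.0272 / 0.045 ≈ 0.604

0.604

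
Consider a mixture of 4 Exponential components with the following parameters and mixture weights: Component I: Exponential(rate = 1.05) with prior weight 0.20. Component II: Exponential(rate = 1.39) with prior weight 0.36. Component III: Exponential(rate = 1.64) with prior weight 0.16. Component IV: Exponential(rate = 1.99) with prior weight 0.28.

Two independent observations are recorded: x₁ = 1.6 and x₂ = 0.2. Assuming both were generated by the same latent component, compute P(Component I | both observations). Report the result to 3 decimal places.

Apply Bayes' rule: the posterior for each component is proportional to its prior times its likelihood at x.
Since both observations come from the same component, the likelihood for component k is f_k(x₁)·f_k(x₂).
  L_I = [0.195693] × [0.851113] = 0.166557
  L_II = [0.150364] × [1.05264] = 0.15828
  L_III = [0.11892] × [1.1814] = 0.140492
  L_IV = [0.0824251] × [1.33661] = 0.11017
Multiply by the mixture weights:
  π_I·L_I = 0.20 × 0.166557 = 0.0333113
  π_II·L_II = 0.36 × 0.15828 = 0.0569806
  π_III·L_III = 0.16 × 0.140492 = 0.0224787
  π_IV·L_IV = 0.28 × 0.11017 = 0.0308476
Sum: 0.0333113 + 0.0569806 + 0.0224787 + 0.0308476 = 0.143618
P(Component I | x₁,x₂) = 0.0333113 / 0.143618 ≈ 0.232

0.232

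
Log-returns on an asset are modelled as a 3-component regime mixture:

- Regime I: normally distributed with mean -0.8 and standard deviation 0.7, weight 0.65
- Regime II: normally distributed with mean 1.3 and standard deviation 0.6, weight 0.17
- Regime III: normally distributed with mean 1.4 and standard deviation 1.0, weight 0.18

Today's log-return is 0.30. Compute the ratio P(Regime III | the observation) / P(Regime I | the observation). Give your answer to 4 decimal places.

0.3639

Only the two components matter; the odds are (P(Z=i) f_i(x)) / (P(Z=j) f_j(x)).
Evaluate each component's likelihood at the observed value:
  L_I = 0.165803
  L_II = 0.165795
  L_III = 0.217852
0.0392134 / 0.107772 ≈ 0.3639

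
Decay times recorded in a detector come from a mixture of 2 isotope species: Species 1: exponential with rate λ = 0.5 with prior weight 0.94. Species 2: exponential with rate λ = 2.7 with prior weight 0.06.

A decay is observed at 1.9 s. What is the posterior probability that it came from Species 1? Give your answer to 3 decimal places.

P(component k | x) = π_k·f_k(x) / marginal(x), where marginal(x) = Σ_j π_j·f_j(x).
Evaluate each component's likelihood at the observed value:
  p_1 = 0.5·e^(−0.5·1.9) = 0.5·e^(−0.9500) = 0.193371
  p_2 = 2.7·e^(−2.7·1.9) = 2.7·e^(−5.1300) = 0.0159747
Unnormalised posteriors:
  π_1·p_1 = 0.94 × 0.193371 = 0.181768
  π_2·p_2 = 0.06 × 0.0159747 = 0.000958483
Denominator: 0.181768 + 0.000958483 = 0.182727
P(Species 1 | 1.9 s) = 0.181768 / 0.182727 ≈ 0.995

0.995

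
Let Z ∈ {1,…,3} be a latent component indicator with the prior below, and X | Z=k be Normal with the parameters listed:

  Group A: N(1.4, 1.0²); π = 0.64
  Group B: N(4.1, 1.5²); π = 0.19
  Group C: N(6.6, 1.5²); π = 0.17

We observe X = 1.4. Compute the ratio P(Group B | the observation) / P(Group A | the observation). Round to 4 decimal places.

0.0392

The posterior odds equal the prior odds times the likelihood ratio: (w_i/w_j)·(f_i(x)/f_j(x)).
Component likelihoods at x = 1.4:
  f_A = (1/(1.0·√(2π)))·exp(−(1.4−1.4)²/(2·1.0²)) = 0.398942·exp(-0.00000) = 0.398942
  f_B = (1/(1.5·√(2π)))·exp(−(1.4−4.1)²/(2·1.5²)) = 0.265962·exp(-1.62000) = 0.0526334
  f_C = (1/(1.5·√(2π)))·exp(−(1.4−6.6)²/(2·1.5²)) = 0.265962·exp(-6.00889) = 0.000653419
Posterior odds = (w_B·f_B) / (w_A·f_A) = (0.19·0.0526334) / (0.64·0.398942) = 0.0100004 / 0.255323 ≈ 0.0392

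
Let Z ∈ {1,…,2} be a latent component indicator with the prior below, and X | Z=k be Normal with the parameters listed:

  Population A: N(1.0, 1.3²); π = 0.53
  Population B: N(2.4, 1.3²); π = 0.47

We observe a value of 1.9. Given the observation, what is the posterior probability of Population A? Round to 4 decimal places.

0.4886

P(component k | x) = P(Z=k)·f_k(x) / marginal(x), where marginal(x) = Σ_j P(Z=j)·f_j(x).
Normal densities:
  L_A = 0.241485
  L_B = 0.285
Prior × likelihood for each component:
  P(Z=A)·L_A = 0.53 × 0.241485 = 0.127987
  P(Z=B)·L_B = 0.47 × 0.285 = 0.13395
Denominator: 0.127987 + 0.13395 = 0.261937
So the posterior for Population A is 0.127987 / 0.261937 ≈ 0.4886.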